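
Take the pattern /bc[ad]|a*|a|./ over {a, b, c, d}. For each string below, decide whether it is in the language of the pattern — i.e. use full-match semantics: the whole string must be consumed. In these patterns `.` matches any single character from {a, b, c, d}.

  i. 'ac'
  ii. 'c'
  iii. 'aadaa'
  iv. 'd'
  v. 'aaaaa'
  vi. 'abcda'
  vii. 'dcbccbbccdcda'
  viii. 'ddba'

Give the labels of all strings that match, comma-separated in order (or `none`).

ii, iv, v

i → no match
ii → match
iii → no match
iv → match
v → match
vi → no match
vii → no match
viii → no match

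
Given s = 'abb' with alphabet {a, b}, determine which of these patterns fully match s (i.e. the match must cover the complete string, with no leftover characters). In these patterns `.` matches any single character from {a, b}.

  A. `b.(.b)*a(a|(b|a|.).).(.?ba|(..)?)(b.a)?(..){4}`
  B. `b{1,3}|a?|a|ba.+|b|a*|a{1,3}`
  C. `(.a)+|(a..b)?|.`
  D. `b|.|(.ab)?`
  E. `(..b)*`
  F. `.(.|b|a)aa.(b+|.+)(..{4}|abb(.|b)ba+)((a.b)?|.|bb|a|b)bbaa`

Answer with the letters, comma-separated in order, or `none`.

A → no match — must start with 'b'
B → no match
C → no match
D → no match
E → match
F → no match — must end with 'bbaa'

E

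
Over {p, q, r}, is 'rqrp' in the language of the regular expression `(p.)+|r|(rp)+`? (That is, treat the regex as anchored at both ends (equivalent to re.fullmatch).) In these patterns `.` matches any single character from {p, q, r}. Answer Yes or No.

No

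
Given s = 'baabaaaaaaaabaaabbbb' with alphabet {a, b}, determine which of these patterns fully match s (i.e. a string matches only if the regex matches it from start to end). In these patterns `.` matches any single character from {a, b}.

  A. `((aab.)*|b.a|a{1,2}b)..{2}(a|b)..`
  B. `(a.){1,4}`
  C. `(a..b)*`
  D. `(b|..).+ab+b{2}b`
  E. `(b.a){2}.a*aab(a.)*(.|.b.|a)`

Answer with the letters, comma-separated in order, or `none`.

A → no match
B → no match — must start with 'a'
C → no match
D → match
E → match

D, E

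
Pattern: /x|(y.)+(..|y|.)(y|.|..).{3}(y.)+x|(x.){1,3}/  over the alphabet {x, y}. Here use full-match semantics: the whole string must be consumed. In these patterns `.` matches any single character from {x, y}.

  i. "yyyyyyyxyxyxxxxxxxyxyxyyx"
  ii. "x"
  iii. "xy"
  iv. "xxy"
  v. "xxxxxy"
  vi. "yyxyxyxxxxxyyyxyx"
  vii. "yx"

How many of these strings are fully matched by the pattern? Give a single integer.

4

i → match
ii → match
iii → match
iv → no match
v → match
vi → no match
vii → no match
Total matched: 4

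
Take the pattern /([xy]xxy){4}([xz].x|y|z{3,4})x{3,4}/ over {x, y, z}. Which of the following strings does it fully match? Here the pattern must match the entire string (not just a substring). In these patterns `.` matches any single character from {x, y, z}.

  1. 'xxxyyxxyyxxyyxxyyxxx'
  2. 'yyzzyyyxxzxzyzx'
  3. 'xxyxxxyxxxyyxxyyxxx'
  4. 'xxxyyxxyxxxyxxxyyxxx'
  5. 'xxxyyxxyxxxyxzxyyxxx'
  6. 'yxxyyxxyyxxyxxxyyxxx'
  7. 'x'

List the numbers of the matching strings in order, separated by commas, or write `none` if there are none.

1, 4, 6

1 → match
2 → no match
3 → no match
4 → match
5 → no match
6 → match
7 → no match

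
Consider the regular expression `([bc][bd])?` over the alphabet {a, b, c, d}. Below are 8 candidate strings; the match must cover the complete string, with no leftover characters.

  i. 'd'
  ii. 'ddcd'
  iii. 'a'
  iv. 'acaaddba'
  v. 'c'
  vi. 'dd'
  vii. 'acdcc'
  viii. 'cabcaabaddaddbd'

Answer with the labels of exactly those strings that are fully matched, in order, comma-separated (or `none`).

i → no match
ii → no match
iii → no match
iv → no match
v → no match
vi → no match
vii → no match
viii → no match

none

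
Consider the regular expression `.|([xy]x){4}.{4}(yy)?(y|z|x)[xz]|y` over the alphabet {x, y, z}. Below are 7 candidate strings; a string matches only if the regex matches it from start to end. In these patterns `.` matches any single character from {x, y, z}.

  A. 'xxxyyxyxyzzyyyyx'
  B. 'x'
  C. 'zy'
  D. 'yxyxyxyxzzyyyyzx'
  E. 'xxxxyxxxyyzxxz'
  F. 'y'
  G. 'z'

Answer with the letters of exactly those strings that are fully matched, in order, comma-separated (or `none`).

A → no match
B → match
C → no match
D → match
E → match
F → match
G → match

B, D, E, F, G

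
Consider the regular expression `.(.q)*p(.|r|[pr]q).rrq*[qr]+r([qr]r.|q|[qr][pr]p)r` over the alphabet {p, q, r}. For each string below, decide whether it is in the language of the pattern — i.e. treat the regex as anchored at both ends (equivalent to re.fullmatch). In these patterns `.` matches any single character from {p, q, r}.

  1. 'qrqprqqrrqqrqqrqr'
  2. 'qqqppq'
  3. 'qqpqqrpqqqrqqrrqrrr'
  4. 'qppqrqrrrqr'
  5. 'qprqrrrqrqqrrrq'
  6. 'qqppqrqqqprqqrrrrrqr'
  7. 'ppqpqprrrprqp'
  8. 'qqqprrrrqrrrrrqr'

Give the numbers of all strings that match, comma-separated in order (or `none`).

1, 8

1 → match
2 → no match — must end with 'r'
3 → no match
4 → no match
5 → no match — must end with 'r'
6 → no match
7 → no match — must end with 'r'
8 → match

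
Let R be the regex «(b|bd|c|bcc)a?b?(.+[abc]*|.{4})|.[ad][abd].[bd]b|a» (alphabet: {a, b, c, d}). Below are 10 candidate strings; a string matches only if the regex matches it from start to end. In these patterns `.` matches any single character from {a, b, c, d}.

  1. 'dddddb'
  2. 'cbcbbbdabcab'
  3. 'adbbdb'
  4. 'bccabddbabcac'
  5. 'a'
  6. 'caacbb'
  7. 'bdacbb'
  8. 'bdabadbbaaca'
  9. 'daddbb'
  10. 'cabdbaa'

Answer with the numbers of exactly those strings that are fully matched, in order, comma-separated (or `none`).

1, 2, 3, 4, 5, 6, 7, 8, 9, 10

1 → match
2 → match
3 → match
4 → match
5 → match
6 → match
7 → match
8 → match
9 → match
10 → match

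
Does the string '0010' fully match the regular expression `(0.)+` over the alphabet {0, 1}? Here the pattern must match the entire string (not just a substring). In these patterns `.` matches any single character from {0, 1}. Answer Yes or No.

No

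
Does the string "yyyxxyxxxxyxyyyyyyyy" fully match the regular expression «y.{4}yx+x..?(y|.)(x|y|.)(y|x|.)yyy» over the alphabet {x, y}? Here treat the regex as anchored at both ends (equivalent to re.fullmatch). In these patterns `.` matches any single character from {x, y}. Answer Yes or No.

No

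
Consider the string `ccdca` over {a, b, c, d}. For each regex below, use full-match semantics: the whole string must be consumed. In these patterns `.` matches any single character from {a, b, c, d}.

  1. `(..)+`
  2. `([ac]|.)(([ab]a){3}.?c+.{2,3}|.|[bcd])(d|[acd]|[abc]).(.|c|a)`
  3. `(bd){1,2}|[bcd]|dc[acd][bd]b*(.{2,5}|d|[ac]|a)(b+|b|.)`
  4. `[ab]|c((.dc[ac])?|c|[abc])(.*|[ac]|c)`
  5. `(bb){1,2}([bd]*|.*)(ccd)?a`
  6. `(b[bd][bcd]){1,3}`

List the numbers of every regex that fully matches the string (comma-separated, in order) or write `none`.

1 → no match
2 → match
3 → no match
4 → match
5 → no match — must start with `bb`
6 → no match — must start with `b`

2, 4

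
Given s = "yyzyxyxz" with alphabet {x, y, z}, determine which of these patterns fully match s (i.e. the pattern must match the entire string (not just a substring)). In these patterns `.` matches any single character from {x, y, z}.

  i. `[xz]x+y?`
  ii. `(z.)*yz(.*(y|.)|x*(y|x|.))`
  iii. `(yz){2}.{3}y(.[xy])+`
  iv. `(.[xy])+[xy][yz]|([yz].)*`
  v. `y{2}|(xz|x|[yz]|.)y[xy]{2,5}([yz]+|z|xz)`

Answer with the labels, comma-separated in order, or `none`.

i → no match
ii → no match
iii → no match — must start with "yz"
iv → match
v → no match

iv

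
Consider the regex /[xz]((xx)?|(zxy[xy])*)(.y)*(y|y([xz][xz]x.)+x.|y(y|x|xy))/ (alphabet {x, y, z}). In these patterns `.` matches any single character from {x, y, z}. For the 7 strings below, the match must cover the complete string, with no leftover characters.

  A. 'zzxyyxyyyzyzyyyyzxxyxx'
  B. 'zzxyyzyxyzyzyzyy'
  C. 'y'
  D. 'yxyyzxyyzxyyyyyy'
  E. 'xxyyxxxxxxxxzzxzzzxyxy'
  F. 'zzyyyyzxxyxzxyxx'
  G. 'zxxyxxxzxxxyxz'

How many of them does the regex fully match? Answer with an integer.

5

A → match
B → match
C → no match
D → no match
E → match
F → match
G → match
Total matched: 5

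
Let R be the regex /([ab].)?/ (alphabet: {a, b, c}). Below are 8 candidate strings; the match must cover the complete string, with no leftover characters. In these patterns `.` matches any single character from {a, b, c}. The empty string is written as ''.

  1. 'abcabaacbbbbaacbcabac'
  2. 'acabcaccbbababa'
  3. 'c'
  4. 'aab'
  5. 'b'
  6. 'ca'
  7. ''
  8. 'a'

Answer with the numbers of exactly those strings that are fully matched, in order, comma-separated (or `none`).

1 → no match
2 → no match
3. 'c' → no match
4. 'aab' → no match
5. 'b' → no match
6. 'ca' → no match
7. '' → match
8. 'a' → no match

7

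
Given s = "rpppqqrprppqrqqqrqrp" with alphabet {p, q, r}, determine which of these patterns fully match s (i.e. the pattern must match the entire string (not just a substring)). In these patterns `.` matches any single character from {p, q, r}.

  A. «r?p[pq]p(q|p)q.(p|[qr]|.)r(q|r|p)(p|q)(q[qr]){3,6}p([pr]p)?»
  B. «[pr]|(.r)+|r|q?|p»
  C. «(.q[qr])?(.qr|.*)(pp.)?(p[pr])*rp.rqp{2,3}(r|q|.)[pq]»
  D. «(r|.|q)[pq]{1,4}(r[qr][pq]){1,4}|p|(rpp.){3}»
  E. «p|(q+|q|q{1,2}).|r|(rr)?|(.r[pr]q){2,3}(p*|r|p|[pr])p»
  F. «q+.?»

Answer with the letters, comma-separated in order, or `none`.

A → match
B → no match
C → no match
D → no match
E → no match
F → no match — must start with "q"

A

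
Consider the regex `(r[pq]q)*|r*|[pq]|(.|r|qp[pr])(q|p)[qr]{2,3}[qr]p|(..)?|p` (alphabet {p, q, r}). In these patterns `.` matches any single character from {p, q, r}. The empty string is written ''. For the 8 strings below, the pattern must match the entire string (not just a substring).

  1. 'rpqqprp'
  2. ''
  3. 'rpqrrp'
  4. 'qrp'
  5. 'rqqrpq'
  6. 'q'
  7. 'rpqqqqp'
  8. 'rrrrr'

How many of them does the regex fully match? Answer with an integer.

6

1 → no match
2 → match
3 → match
4 → no match
5 → match
6 → match
7 → match
8 → match
Total matched: 6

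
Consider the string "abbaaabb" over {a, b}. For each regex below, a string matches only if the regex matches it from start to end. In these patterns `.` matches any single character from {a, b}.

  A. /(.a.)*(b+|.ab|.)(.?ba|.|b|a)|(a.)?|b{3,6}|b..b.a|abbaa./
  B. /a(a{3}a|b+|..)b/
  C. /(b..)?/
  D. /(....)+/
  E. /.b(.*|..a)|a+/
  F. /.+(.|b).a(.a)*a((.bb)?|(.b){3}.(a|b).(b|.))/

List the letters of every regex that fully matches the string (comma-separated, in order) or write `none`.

A → no match
B → no match
C → no match
D → match
E → match
F → match

D, E, F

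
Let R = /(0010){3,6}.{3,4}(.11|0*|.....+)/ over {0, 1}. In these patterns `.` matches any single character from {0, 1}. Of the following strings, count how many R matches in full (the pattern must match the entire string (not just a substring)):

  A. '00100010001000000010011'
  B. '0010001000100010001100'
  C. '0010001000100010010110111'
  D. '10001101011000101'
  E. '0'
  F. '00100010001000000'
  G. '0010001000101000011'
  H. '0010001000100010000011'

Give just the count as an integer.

6

A → match
B → match
C → match
D → no match — must start with '0010'
E → no match — must start with '0010'
F → match
G → match
H → match
Total matched: 6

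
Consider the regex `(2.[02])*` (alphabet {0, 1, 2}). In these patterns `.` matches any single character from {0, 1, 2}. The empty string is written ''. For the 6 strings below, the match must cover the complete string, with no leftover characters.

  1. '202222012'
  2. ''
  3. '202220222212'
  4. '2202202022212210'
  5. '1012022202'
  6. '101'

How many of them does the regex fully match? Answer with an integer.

2

1 → no match
2 → match
3 → match
4 → no match
5 → no match
6 → no match
Total matched: 2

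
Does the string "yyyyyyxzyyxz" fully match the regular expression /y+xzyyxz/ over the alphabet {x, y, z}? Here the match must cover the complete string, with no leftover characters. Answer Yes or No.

Yes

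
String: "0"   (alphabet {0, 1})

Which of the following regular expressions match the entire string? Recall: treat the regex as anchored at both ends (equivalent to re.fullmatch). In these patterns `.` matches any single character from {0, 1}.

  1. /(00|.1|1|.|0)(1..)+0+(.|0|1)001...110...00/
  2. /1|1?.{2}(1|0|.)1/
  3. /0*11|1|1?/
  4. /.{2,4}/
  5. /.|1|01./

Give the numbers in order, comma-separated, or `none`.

1 → no match — must end with "00"
2 → no match — must end with "1"
3 → no match
4 → no match
5 → match

5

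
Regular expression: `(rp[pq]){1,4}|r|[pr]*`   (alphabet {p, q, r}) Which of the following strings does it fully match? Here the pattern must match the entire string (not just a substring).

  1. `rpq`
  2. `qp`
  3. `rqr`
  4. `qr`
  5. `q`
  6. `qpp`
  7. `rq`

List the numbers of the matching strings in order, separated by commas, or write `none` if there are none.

1

1 → match
2 → no match
3 → no match
4 → no match
5 → no match
6 → no match
7 → no match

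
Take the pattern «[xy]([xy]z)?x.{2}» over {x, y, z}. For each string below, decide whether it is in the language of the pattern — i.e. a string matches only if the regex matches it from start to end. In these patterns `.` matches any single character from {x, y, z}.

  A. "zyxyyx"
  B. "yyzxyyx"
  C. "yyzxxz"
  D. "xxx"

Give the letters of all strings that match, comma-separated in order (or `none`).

C

A → no match
B → no match
C → match
D → no match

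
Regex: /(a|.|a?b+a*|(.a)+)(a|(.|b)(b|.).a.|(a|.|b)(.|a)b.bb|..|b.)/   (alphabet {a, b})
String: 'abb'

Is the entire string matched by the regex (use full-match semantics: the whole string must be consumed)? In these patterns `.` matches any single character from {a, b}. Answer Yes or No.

Yes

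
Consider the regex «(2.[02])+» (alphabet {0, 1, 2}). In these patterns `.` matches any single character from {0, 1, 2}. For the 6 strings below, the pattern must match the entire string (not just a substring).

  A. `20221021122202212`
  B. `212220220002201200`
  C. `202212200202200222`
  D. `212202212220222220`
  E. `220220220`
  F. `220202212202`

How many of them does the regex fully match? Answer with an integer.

4

A → no match
B → no match
C → match
D → match
E → match
F → match
Total matched: 4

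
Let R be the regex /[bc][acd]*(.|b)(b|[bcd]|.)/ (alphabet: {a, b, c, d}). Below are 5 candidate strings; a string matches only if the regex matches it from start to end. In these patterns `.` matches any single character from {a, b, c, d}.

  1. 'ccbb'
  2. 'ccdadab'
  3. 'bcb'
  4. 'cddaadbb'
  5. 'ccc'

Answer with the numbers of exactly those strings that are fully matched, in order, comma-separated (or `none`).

1 → match
2 → match
3 → match
4 → match
5 → match

1, 2, 3, 4, 5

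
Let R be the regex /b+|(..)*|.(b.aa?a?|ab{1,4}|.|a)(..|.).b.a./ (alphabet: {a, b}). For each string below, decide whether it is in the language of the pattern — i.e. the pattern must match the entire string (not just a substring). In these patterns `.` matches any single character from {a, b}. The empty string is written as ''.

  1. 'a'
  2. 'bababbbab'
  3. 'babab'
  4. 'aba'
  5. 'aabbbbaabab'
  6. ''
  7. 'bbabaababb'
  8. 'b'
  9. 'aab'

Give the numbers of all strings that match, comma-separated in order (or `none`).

1. 'a' → no match
2. 'bababbbab' → match
3. 'babab' → no match
4. 'aba' → no match
5. 'aabbbbaabab' → no match
6. '' → match
7. 'bbabaababb' → match
8. 'b' → match
9. 'aab' → no match

2, 6, 7, 8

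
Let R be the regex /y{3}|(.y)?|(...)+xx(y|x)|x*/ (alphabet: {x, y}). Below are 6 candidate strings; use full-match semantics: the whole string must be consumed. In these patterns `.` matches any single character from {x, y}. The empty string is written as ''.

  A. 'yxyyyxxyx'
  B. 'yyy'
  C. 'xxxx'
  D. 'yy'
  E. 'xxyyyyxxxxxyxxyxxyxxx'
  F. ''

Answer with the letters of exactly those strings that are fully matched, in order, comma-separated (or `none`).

B, C, D, E, F

A → no match
B → match
C → match
D → match
E → match
F → match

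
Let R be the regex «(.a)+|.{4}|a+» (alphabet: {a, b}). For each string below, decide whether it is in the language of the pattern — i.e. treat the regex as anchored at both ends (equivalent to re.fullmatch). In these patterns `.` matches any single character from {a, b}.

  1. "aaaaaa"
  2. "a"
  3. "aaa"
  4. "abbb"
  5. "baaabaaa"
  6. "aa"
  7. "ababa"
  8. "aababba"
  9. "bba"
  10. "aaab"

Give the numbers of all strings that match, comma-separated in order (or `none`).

1 → match
2 → match
3 → match
4 → match
5 → match
6 → match
7 → no match
8 → no match
9 → no match
10 → match

1, 2, 3, 4, 5, 6, 10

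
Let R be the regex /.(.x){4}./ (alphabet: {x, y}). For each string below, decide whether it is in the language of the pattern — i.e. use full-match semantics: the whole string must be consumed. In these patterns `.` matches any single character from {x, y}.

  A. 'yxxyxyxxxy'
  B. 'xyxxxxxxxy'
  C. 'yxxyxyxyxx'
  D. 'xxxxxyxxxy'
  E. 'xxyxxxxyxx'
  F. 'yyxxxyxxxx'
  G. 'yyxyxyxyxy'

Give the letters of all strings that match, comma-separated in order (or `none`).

A → match
B → match
C → match
D → match
E → no match
F → match
G → match

A, B, C, D, F, G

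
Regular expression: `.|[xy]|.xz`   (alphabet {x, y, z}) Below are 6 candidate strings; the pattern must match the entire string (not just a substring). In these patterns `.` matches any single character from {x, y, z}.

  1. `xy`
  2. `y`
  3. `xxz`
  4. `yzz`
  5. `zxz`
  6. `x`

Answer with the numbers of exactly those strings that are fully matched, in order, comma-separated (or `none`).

2, 3, 5, 6

1 → no match
2 → match
3 → match
4 → no match
5 → match
6 → match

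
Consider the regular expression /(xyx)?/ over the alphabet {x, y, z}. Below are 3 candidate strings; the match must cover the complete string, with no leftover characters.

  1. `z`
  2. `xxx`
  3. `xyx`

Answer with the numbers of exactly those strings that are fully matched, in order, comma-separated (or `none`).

3

1 → no match
2 → no match
3 → match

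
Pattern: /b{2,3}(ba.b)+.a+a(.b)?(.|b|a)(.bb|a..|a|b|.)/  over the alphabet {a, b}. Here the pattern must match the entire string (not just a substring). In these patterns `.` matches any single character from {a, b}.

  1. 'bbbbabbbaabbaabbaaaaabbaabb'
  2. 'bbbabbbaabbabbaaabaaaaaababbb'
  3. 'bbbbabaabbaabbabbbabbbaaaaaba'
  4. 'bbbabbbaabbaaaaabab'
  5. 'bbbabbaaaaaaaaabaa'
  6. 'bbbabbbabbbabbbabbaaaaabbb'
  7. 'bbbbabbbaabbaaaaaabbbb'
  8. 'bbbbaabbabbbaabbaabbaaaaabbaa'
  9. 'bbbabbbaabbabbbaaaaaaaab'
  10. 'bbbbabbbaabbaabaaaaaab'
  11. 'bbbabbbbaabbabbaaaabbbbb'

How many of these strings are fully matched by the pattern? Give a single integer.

1 → match
2 → no match
3 → no match
4 → match
5 → match
6 → match
7 → match
8 → match
9 → match
10 → match
11 → no match
Total matched: 8

8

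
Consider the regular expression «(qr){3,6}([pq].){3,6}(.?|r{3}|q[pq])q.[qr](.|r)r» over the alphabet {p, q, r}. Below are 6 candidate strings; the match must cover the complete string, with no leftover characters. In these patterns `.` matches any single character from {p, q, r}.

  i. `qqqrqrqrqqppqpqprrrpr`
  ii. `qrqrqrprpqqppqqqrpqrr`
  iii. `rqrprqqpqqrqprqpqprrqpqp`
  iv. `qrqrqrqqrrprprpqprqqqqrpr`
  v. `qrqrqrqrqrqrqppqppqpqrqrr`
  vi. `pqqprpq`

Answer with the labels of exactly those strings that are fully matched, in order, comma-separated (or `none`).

i → no match — must start with `qr`
ii → no match
iii → no match — must start with `qr`
iv → no match
v → match
vi. `pqqprpq` → no match — must start with `qr`

v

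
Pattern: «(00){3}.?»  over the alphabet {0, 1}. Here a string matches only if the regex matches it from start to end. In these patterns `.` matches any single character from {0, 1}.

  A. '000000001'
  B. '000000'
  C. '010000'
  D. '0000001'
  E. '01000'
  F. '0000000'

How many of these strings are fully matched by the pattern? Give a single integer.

3

A → no match
B → match
C → no match — must start with '00'
D → match
E → no match — must start with '00'
F → match
Total matched: 3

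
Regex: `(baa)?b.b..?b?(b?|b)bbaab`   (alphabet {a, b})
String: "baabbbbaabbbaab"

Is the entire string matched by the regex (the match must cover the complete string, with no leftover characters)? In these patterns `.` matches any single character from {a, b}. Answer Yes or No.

No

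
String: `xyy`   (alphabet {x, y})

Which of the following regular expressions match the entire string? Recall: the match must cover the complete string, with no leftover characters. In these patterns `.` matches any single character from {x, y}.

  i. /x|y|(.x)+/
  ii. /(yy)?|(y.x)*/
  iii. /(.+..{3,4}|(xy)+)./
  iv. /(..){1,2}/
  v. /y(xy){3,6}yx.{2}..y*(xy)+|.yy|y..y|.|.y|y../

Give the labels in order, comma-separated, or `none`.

i → no match
ii → no match
iii → match
iv → no match
v → match

iii, v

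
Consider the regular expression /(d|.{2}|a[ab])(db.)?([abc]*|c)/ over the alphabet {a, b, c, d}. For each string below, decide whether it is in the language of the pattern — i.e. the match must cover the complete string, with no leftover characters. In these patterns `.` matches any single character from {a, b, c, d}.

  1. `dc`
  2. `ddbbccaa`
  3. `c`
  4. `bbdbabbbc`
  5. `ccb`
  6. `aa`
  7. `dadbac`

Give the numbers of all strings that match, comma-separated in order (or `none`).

1. `dc` → match
2. `ddbbccaa` → match
3. `c` → no match
4. `bbdbabbbc` → match
5. `ccb` → match
6. `aa` → match
7. `dadbac` → match

1, 2, 4, 5, 6, 7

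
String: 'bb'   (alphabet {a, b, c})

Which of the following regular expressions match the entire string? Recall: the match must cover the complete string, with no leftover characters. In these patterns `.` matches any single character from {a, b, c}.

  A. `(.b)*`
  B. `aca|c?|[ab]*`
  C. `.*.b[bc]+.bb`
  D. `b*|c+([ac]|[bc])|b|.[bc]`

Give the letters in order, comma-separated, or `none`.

A → match
B → match
C → no match
D → match

A, B, D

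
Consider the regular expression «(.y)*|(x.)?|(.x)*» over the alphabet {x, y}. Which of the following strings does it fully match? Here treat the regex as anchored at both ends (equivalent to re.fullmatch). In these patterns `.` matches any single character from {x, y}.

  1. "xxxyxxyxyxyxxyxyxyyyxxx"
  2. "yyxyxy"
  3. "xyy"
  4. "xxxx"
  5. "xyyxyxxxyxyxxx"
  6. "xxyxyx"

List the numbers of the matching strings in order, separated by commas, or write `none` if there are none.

2, 4, 6

1 → no match
2 → match
3 → no match
4 → match
5 → no match
6 → match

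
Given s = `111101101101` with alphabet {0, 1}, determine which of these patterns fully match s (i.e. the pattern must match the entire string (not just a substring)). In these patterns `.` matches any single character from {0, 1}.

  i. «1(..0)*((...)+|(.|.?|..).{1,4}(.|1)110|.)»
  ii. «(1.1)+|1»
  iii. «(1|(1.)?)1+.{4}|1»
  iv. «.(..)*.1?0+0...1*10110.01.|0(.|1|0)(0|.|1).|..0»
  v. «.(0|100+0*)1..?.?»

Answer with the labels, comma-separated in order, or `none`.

i → no match
ii → match
iii → no match
iv → no match
v → no match

ii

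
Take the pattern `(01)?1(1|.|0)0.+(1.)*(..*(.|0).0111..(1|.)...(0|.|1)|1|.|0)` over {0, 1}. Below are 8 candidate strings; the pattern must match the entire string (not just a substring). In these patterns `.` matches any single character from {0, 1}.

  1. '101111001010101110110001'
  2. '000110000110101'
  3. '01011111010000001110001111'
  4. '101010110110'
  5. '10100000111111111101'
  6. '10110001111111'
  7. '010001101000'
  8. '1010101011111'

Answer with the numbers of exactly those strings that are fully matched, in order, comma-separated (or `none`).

none

1 → no match
2 → no match
3 → no match
4. '101010110110' → no match
5 → no match
6 → no match
7. '010001101000' → no match
8 → no match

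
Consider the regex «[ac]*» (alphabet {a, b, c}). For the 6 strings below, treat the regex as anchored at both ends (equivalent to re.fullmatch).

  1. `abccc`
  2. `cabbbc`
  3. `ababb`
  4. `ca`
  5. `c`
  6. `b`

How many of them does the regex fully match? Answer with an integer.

1 → no match
2 → no match
3 → no match
4 → match
5 → match
6 → no match
Total matched: 2

2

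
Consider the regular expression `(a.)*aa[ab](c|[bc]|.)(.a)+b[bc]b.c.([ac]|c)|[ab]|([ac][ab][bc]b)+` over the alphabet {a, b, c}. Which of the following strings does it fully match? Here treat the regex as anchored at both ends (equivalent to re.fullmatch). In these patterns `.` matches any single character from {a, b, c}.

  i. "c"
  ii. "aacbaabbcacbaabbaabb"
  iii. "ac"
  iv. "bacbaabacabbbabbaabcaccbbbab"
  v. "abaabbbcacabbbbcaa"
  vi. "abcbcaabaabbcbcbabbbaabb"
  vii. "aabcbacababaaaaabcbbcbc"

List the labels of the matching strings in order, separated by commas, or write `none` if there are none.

i → no match
ii → match
iii → no match
iv → no match
v → no match
vi → no match
vii → match

ii, vii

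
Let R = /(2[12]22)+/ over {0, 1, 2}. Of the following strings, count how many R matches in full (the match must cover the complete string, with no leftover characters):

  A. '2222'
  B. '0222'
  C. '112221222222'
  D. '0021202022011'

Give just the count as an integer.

1

A. '2222' → match
B. '0222' → no match — must start with '2'
C. '112221222222' → no match — must start with '2'
D → no match — must start with '2'
Total matched: 1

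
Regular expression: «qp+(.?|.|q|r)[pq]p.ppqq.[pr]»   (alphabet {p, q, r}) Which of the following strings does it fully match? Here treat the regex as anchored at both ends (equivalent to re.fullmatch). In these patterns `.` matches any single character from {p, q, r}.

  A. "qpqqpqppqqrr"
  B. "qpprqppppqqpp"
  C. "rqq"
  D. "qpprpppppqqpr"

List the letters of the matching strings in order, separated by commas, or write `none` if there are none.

A, B, D

A → match
B → match
C → no match — must start with "qp"
D → match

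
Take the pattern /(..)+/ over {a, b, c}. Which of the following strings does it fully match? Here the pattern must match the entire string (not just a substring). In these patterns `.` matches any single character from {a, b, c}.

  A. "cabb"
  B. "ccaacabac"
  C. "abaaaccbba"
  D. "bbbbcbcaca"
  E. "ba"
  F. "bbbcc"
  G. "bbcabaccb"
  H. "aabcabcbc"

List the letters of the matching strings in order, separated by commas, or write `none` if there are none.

A, C, D, E

A → match
B → no match
C → match
D → match
E → match
F → no match
G → no match
H → no match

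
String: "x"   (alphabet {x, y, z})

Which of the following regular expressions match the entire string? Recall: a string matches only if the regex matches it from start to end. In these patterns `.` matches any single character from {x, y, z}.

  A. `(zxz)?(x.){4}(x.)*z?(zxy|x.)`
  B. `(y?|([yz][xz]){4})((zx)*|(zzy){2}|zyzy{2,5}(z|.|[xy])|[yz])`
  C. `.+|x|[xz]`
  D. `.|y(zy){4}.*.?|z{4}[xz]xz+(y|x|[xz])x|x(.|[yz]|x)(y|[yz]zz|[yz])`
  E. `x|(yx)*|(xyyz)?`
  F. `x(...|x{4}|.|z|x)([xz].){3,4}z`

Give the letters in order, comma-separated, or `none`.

C, D, E

A → no match
B → no match
C → match
D → match
E → match
F → no match — must end with "z"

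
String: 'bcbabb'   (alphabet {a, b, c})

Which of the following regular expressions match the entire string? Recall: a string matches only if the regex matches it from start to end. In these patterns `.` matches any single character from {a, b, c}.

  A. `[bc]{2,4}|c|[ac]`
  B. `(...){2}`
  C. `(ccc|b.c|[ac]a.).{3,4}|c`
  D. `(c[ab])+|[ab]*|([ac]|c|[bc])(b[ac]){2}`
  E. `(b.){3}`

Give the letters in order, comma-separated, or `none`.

B, E

A → no match
B → match
C → no match
D → no match
E → match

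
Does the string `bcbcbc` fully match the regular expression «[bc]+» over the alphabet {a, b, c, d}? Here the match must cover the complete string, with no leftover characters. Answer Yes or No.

Yes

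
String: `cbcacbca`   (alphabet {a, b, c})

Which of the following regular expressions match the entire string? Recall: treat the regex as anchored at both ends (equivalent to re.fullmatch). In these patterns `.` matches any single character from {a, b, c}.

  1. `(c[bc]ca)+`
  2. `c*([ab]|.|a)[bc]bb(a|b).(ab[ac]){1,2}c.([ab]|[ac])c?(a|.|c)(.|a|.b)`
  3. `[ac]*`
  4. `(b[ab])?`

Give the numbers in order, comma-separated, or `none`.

1

1 → match
2 → no match
3 → no match
4 → no match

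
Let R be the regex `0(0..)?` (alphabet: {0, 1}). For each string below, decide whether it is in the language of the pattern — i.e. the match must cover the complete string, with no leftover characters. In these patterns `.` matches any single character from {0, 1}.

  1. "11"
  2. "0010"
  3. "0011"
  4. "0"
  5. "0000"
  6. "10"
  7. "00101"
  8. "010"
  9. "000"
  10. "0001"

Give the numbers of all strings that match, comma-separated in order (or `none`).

2, 3, 4, 5, 10

1 → no match — must start with "0"
2 → match
3 → match
4 → match
5 → match
6 → no match — must start with "0"
7 → no match
8 → no match
9 → no match
10 → match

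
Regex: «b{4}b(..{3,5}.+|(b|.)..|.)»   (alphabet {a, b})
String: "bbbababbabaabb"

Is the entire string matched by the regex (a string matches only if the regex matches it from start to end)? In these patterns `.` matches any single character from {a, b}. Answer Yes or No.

No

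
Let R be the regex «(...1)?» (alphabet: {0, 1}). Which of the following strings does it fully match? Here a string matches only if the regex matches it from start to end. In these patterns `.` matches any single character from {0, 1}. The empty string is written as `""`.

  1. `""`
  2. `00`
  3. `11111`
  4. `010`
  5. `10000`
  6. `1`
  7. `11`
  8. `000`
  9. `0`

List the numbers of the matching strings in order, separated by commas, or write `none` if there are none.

1 → match
2 → no match
3 → no match
4 → no match
5 → no match
6 → no match
7 → no match
8 → no match
9 → no match

1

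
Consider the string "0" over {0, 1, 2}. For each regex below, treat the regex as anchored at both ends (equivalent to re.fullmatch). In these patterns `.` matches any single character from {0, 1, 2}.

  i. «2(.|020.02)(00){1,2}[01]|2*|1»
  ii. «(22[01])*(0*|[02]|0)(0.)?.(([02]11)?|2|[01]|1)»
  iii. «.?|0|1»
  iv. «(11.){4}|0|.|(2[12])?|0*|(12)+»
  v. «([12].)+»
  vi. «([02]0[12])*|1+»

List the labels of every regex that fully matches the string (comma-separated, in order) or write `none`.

ii, iii, iv

i → no match
ii → match
iii → match
iv → match
v → no match
vi → no match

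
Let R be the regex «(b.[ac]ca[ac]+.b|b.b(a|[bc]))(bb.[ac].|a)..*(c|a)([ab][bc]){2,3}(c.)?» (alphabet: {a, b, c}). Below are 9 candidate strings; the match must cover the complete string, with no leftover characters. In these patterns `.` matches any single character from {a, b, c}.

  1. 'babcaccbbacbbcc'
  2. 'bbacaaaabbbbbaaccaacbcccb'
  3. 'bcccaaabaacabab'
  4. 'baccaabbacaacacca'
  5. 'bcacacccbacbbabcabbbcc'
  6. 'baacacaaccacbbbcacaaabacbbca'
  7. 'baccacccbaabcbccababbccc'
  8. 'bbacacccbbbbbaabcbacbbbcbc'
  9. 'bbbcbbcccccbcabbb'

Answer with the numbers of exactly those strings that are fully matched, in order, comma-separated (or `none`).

1 → match
2 → no match
3 → match
4 → match
5 → match
6 → match
7 → match
8 → match
9 → match

1, 3, 4, 5, 6, 7, 8, 9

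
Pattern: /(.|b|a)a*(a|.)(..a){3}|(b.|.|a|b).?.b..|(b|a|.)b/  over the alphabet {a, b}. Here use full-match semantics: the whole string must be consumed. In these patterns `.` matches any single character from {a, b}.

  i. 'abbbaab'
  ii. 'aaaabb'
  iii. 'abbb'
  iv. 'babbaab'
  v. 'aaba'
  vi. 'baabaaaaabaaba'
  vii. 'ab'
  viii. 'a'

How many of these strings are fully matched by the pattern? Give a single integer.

1

i. 'abbbaab' → no match
ii. 'aaaabb' → no match
iii. 'abbb' → no match
iv. 'babbaab' → no match
v. 'aaba' → no match
vi → no match
vii. 'ab' → match
viii. 'a' → no match
Total matched: 1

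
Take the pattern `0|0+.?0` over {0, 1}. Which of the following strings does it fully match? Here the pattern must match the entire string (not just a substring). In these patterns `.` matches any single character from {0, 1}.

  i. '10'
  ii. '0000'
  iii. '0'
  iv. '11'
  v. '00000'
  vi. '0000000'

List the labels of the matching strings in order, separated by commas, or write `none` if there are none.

i → no match — must start with '0'
ii → match
iii → match
iv → no match — must start with '0'
v → match
vi → match

ii, iii, v, vi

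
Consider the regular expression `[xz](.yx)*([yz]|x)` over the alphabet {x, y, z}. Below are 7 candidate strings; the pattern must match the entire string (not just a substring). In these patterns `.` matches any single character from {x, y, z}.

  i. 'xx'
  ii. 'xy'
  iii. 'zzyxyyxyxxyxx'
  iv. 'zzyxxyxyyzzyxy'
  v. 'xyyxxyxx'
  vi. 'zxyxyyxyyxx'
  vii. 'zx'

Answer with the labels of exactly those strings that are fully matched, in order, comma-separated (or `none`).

i. 'xx' → match
ii. 'xy' → match
iii → no match
iv → no match
v. 'xyyxxyxx' → match
vi. 'zxyxyyxyyxx' → match
vii. 'zx' → match

i, ii, v, vi, vii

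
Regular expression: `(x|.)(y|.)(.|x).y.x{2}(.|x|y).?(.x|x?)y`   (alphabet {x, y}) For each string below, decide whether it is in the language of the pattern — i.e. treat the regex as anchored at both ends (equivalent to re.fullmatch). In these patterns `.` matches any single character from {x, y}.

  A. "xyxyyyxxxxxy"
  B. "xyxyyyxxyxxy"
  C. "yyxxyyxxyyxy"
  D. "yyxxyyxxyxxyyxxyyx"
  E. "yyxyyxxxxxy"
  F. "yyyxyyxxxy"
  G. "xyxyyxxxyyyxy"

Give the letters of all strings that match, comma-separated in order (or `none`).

A → match
B → match
C → match
D → no match — must end with "y"
E → match
F → match
G → match

A, B, C, E, F, G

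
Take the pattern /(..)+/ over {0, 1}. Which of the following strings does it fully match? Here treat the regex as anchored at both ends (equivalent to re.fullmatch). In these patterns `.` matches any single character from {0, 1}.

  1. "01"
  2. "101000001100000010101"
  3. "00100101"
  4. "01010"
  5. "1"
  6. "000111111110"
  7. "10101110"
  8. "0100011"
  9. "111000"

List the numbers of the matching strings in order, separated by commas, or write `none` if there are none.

1. "01" → match
2 → no match
3. "00100101" → match
4. "01010" → no match
5. "1" → no match
6. "000111111110" → match
7. "10101110" → match
8. "0100011" → no match
9. "111000" → match

1, 3, 6, 7, 9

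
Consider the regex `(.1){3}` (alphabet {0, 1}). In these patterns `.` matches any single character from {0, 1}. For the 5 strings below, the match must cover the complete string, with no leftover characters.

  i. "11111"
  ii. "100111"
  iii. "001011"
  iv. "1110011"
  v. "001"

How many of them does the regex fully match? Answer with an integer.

0

i → no match
ii → no match
iii → no match
iv → no match
v → no match
Total matched: 0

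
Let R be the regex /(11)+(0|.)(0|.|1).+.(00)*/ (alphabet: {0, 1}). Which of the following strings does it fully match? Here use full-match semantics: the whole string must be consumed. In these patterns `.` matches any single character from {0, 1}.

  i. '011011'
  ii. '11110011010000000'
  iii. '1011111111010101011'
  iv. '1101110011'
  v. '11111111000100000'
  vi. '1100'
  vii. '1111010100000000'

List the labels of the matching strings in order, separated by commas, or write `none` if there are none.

i → no match — must start with '11'
ii → match
iii → no match — must start with '11'
iv → match
v → match
vi → no match
vii → match

ii, iv, v, vii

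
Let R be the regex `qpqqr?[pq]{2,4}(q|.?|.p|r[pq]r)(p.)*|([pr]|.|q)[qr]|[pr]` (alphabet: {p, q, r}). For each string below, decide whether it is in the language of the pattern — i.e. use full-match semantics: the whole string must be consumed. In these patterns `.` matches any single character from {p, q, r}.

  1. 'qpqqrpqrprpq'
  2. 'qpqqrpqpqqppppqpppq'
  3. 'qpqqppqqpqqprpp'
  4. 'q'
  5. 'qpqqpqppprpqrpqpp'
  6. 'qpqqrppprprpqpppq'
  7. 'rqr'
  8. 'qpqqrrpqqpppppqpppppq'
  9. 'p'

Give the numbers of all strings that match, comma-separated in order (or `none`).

1, 2, 6, 9

1. 'qpqqrpqrprpq' → match
2 → match
3 → no match
4. 'q' → no match
5 → no match
6 → match
7. 'rqr' → no match
8 → no match
9. 'p' → match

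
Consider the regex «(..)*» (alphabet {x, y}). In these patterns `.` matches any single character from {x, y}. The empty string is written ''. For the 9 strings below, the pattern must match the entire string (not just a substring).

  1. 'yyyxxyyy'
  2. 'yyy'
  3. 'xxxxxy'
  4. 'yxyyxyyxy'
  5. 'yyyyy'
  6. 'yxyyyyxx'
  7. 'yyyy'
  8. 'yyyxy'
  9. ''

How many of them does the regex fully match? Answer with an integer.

1 → match
2 → no match
3 → match
4 → no match
5 → no match
6 → match
7 → match
8 → no match
9 → match
Total matched: 5

5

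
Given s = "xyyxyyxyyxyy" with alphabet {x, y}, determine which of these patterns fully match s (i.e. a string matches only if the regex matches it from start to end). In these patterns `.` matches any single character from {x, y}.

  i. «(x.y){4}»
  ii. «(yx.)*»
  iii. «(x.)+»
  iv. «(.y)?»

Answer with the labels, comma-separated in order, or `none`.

i → match
ii → no match
iii → no match
iv → no match

i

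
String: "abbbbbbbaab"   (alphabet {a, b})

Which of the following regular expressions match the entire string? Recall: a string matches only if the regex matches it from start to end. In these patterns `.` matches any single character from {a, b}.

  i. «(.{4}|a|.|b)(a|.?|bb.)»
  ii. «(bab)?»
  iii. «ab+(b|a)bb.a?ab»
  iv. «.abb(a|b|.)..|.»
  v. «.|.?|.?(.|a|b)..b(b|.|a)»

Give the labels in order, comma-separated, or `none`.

iii

i → no match
ii → no match
iii → match
iv → no match
v → no match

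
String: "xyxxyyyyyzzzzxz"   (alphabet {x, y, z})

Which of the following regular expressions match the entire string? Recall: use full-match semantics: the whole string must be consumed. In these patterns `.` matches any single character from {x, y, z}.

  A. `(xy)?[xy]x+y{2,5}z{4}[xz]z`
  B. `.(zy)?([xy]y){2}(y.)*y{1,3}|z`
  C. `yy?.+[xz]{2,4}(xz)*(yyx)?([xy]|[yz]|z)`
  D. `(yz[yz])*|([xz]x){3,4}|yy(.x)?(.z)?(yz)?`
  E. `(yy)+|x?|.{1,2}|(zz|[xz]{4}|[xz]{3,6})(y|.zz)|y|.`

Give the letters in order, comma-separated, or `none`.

A

A → match
B → no match
C → no match — must start with "y"
D → no match
E → no match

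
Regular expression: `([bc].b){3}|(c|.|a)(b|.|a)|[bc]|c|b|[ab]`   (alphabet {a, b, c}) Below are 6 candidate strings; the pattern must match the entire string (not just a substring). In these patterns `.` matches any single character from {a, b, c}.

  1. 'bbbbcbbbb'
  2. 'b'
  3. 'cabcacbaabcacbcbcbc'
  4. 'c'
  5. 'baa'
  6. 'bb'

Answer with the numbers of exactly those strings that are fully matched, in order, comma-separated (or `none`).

1 → match
2 → match
3 → no match
4 → match
5 → no match
6 → match

1, 2, 4, 6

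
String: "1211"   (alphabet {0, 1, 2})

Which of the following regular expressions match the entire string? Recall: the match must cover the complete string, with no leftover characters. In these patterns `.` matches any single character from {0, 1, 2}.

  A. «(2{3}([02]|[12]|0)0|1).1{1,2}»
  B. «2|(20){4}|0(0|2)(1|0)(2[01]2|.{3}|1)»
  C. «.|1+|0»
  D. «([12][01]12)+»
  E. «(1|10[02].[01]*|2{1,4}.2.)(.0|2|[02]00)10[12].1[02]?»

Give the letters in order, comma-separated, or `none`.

A → match
B → no match
C → no match
D → no match — must end with "12"
E → no match

A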